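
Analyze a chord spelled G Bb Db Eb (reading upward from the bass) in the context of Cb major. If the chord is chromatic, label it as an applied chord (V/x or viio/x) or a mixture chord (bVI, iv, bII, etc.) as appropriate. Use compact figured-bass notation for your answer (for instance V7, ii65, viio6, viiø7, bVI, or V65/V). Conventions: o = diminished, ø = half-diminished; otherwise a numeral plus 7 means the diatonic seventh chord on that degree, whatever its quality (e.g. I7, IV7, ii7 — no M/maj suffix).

V65/vi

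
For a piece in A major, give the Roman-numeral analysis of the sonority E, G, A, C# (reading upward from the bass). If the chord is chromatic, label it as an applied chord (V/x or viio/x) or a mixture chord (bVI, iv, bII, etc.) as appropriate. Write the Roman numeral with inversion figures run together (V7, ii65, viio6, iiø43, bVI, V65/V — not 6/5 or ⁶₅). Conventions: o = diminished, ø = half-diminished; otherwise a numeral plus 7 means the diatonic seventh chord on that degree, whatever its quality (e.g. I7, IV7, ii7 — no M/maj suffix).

The pitches A-C#-E-G form a dominant seventh chord rooted on A.
A is not a diatonic chord root with this quality in A major, but it lies a perfect fifth above D (IV), so the chord functions as an applied dominant of IV.
With E in the bass the chord is in second inversion, so the figured bass is 43.

V43/IV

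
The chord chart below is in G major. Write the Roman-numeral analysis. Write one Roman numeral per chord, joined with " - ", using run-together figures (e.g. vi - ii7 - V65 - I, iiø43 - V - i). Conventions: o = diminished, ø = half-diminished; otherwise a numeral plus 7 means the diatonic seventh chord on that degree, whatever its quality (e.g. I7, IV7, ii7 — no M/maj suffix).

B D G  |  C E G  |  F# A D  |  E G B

I6 - IV - V6 - vi

B-D-G: major triad on G = scale degree 1 → I6.
C-E-G has root C, degree 4 in G major, so IV.
F#-A-D: major triad on D = scale degree 5 → V6.
E-G-B has root E, degree 6 in G major, so vi.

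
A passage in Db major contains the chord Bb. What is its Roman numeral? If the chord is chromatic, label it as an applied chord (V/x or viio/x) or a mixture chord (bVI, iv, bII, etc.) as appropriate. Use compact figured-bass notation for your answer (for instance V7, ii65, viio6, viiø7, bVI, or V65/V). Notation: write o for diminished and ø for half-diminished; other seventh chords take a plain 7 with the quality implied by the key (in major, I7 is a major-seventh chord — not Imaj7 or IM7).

V/ii

The pitches Bb-D-F form a major triad rooted on Bb.
Bb is not a diatonic chord root with this quality in Db major, but it lies a perfect fifth above Eb (ii), so the chord functions as an applied dominant of ii.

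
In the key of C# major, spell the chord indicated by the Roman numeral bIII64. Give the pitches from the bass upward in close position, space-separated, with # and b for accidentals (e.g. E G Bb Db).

Scale degree 3 in C# major is E#; lowering it a half step gives E. bIII64 is a major triad on the lowered third degree, borrowed from the parallel minor.
So the chord is E-G#-B.
With the 64 figure the chord is in second inversion; from the bass B upward in close position it reads B-E-G#.

B E G#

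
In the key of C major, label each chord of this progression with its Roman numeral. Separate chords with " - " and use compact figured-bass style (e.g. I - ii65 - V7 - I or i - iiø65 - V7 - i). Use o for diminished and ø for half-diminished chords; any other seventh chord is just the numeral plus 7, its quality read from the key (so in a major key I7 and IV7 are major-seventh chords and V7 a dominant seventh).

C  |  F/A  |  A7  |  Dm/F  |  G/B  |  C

C: root C is the tonic; major triad there is I.
F/A: major triad on F = scale degree 4 → IV6.
A7: a dominant seventh chord on A, the applied dominant of ii → V7/ii.
Dm/F: root D is the supertonic; minor triad there is ii6.
G/B: root G is the dominant; major triad there is V6.
C: major triad on C = scale degree 1 → I.

I - IV6 - V7/ii - ii6 - V6 - I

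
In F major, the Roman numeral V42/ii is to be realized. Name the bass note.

C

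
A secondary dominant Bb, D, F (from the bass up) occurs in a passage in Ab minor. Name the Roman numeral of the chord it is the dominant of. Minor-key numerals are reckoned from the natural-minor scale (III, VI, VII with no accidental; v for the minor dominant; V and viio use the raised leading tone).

The chord is a major triad on Bb.
A dominant resolves down a perfect fifth: Bb → Eb. In Ab minor, Eb is scale degree 5, i.e. V.

V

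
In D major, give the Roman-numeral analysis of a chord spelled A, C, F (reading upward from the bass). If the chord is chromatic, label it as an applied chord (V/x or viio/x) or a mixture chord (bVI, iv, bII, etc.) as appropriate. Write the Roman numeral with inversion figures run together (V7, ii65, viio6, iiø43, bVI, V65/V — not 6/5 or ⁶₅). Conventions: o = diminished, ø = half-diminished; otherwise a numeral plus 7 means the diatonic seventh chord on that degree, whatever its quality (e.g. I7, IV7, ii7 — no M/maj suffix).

bIII6

The pitches F-A-C form a major triad rooted on F.
F is the lowered third degree of D major (diatonic 3 would be F#). This is a major triad on the lowered third degree, borrowed from the parallel minor.
With A in the bass the chord is in first inversion, so the figured bass is 6.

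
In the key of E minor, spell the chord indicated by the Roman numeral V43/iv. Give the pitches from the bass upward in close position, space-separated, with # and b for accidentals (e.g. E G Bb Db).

The slash means an applied dominant: we want the dominant of iv. In E minor, iv is A minor, and its dominant is built on E.
Building a dominant seventh chord on E gives E-G#-B-D.
With the 43 figure the chord is in second inversion; from the bass B upward in close position it reads B-D-E-G#.

B D E G#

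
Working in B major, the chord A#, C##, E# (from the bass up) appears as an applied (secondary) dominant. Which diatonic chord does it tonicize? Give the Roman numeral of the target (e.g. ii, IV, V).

iii

The chord is a major triad on A#.
A dominant resolves down a perfect fifth: A# → D#. In B major, D# is scale degree 3, i.e. iii.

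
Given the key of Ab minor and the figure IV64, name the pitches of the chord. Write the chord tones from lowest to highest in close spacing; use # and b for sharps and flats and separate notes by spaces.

Scale degree 4 in Ab minor is Db; here the chord built on it is altered to a major triad. IV64 is the major subdominant, borrowed from the parallel major.
So the chord is Db-F-Ab.
With the 64 figure the chord is in second inversion; from the bass Ab upward in close position it reads Ab-Db-F.

Ab Db F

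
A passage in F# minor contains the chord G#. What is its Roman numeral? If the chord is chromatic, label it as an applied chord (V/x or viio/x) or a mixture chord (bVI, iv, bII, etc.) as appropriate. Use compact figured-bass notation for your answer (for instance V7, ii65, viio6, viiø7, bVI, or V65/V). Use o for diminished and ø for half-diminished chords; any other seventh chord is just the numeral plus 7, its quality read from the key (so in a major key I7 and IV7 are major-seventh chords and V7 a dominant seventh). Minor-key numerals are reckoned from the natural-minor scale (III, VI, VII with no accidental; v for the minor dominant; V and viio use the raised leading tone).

Stacked in thirds the chord is G#-B#-D#: a major triad on G#.
G# is not a diatonic chord root with this quality in F# minor, but it lies a perfect fifth above C# (V), so the chord functions as an applied dominant of V.

V/V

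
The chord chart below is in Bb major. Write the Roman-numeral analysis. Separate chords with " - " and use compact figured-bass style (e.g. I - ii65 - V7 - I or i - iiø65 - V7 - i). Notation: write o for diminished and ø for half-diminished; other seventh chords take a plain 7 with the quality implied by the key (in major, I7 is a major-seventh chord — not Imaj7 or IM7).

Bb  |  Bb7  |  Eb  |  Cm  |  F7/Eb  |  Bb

I - V7/IV - IV - ii - V42 - I

Bb: major triad on Bb = scale degree 1 → I.
Bb7: chromatic; Bb is V of IV, so V7/IV.
Eb: major triad on Eb = scale degree 4 → IV.
Cm has root C, degree 2 in Bb major, so ii.
F7/Eb: dominant seventh chord on F = scale degree 5 → V42.
Bb: major triad on Bb = scale degree 1 → I.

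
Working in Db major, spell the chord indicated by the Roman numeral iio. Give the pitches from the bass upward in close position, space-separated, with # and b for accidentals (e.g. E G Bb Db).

iio is the diminished supertonic triad, borrowed from the parallel minor. In Db major that root is Eb.
So the chord is Eb-Gb-Bbb.

Eb Gb Bbb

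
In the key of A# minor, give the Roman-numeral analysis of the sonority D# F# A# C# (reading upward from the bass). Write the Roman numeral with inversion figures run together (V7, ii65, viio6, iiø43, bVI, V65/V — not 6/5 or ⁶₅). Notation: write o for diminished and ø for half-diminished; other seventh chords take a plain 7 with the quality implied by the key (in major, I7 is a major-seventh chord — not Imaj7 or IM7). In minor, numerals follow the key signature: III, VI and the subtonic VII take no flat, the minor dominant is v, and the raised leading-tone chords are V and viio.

Stacked in thirds the chord is D#-F#-A#-C#: a minor seventh chord on D#.
D# is scale degree 4 in A# minor, and a minor seventh chord on that degree is written iv7.

iv7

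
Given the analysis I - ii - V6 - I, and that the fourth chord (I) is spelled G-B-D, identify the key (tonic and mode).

I is given as G-B-D — a major triad with root G.
If G is scale degree 1 and the mode makes that degree carry a major triad, the tonic is G and the mode is major.

G major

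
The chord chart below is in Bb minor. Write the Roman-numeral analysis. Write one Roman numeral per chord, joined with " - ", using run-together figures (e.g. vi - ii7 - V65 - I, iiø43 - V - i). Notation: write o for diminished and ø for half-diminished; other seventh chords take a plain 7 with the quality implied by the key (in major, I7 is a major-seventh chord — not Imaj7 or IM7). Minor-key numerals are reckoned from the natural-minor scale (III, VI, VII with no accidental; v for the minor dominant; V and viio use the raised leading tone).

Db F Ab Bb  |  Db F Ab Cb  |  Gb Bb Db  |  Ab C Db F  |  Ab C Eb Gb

i65 - V7/VI - VI - III43 - VII7

Db-F-Ab-Bb: minor seventh chord on Bb = scale degree 1 → i65.
Db-F-Ab-Cb: chromatic; Db is V of VI, so V7/VI.
Gb-Bb-Db: major triad on Gb = scale degree 6 → VI.
Ab-C-Db-F: root Db is the mediant; major seventh chord there is III43.
Ab-C-Eb-Gb has root Ab, degree 7 in Bb minor, so VII7.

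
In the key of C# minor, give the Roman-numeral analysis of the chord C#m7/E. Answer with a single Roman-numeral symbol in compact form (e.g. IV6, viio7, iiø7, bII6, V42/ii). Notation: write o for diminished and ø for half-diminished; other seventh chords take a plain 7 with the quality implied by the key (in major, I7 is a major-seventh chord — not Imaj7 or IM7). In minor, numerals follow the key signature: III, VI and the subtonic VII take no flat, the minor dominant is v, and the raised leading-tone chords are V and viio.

Stacked in thirds the chord is C#-E-G#-B: a minor seventh chord on C#.
In C# minor, C# is the tonic; the diatonic minor seventh chord there is i7.
With E in the bass the chord is in first inversion, so the figured bass is 65.

i65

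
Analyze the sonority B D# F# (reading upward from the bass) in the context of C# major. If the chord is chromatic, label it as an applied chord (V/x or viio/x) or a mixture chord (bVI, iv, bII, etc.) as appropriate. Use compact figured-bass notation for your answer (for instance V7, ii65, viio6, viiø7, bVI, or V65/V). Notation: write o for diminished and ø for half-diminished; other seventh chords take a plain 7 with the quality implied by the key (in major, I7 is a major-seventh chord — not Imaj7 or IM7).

Stacked in thirds the chord is B-D#-F#: a major triad on B.
B is the lowered seventh degree of C# major (diatonic 7 would be B#). This is a major triad on the lowered seventh degree (the subtonic), borrowed from the parallel minor.

bVII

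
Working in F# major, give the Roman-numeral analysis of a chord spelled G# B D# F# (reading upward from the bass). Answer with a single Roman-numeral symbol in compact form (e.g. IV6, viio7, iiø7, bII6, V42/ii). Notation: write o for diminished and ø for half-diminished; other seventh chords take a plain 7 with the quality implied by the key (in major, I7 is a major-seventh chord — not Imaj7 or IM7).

ii7

The pitches G#-B-D#-F# form a minor seventh chord rooted on G#.
In F# major, G# is the supertonic; the diatonic minor seventh chord there is ii7.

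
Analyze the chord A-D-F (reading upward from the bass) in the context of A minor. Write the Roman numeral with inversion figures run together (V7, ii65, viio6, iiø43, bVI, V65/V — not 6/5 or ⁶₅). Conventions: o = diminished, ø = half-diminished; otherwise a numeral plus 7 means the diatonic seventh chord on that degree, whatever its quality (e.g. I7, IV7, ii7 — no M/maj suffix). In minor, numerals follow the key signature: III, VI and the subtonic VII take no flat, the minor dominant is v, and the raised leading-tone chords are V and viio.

iv64

The pitches D-F-A form a minor triad rooted on D.
D is scale degree 4 in A minor, and a minor triad on that degree is written iv.
With A in the bass the chord is in second inversion, so the figured bass is 64.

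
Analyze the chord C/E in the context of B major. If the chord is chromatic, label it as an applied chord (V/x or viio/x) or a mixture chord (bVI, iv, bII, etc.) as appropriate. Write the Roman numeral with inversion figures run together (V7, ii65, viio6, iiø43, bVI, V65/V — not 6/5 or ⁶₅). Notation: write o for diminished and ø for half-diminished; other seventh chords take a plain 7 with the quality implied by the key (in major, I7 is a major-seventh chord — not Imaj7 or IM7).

Stacked in thirds the chord is C-E-G: a major triad on C.
C is the lowered second degree of B major (diatonic 2 would be C#). This is the Neapolitan sixth — a major triad on the lowered second degree, here in its customary first inversion.
With E in the bass the chord is in first inversion, so the figured bass is 6.

bII6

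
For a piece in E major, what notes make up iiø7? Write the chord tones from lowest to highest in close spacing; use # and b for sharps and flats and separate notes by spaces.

F# A C E

iiø7 is the half-diminished supertonic seventh, borrowed from the parallel minor. In E major that root is F#.
So the chord is F#-A-C-E, a half-diminished seventh chord.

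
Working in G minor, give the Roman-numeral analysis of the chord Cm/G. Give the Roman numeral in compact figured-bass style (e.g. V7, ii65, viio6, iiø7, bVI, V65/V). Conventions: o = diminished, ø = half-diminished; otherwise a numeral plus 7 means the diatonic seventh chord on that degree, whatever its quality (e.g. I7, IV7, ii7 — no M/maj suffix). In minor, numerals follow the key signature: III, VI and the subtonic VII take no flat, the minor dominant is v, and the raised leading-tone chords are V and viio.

iv64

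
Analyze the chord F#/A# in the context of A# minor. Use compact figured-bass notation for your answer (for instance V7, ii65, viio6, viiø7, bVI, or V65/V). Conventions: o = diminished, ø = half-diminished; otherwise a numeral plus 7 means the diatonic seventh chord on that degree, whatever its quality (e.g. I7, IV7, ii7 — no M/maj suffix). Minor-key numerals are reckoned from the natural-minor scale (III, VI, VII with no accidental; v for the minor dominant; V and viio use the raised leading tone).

VI6

The pitches F#-A#-C# form a major triad rooted on F#.
F# is scale degree 6 in A# minor, and a major triad on that degree is written VI.
With A# in the bass the chord is in first inversion, so the figured bass is 6.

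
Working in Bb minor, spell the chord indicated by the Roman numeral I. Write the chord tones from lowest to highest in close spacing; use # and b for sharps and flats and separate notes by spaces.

I is the major tonic (Picardy third), borrowed from the parallel major. In Bb minor that root is Bb.
So the chord is Bb-D-F, a major triad.

Bb D F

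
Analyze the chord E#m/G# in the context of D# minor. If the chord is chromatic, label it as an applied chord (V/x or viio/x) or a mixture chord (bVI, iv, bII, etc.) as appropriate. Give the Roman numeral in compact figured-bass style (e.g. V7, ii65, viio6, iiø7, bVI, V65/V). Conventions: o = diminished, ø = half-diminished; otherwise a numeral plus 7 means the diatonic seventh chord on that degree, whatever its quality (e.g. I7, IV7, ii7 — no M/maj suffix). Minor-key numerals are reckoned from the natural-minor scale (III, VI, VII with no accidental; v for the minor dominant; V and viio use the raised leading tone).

ii6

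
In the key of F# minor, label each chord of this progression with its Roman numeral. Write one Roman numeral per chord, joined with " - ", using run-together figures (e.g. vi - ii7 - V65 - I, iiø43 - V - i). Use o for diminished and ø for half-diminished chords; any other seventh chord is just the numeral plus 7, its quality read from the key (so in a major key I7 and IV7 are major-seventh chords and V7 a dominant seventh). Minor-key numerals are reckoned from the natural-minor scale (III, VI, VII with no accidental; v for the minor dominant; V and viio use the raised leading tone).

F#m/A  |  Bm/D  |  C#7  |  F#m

i6 - iv6 - V7 - i

F#m/A: minor triad on F# = scale degree 1 → i6.
Bm/D: root B is the subdominant; minor triad there is iv6.
C#7 has root C#, degree 5 in F# minor, so V7.
F#m has root F#, degree 1 in F# minor, so i.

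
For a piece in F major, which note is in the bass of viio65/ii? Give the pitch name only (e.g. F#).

A

The applied chord viio65/ii is rooted on F#: F#-A-C-Eb.
The figure 65 means first inversion — the third is in the bass.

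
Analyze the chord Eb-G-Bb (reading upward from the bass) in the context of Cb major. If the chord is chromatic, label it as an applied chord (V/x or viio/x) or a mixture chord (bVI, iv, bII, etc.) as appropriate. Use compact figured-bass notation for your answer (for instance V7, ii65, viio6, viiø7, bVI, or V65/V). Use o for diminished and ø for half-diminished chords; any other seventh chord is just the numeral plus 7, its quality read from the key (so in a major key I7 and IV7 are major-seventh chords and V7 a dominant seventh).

V/vi

The pitches Eb-G-Bb form a major triad rooted on Eb.
Eb is not a diatonic chord root with this quality in Cb major, but it lies a perfect fifth above Ab (vi), so the chord functions as an applied dominant of vi.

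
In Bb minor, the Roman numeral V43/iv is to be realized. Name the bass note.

F

The applied chord V43/iv is rooted on Bb: Bb-D-F-Ab.
The figure 43 means second inversion — the fifth is in the bass.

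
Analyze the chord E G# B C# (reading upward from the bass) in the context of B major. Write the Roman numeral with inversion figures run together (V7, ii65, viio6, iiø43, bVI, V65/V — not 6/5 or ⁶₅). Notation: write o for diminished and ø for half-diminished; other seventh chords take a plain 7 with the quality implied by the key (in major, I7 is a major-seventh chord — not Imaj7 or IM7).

ii65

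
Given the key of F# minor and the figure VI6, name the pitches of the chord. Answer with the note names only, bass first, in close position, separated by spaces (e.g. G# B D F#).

F# A D

The numeral's case and figure indicate a major triad. In F# minor its root, scale degree 6, is D.
That chord is spelled D-F#-A.
With the 6 figure the chord is in first inversion; from the bass F# upward in close position it reads F#-A-D.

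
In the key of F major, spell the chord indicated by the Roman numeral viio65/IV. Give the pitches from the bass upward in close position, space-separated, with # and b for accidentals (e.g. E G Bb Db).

C Eb Gb A

viio65/IV is a secondary leading-tone chord. The target IV is Bb in F major; the applied chord is rooted a semitone below, on A.
Building a fully diminished seventh chord on A gives A-C-Eb-Gb.
The figured bass 65 indicates first inversion, placing the third (C) in the bass: C-Eb-Gb-A.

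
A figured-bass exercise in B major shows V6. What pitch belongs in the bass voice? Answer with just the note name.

A#

V in B major has root F#; the chord is F#-A#-C#.
The figure 6 means first inversion — the third is in the bass.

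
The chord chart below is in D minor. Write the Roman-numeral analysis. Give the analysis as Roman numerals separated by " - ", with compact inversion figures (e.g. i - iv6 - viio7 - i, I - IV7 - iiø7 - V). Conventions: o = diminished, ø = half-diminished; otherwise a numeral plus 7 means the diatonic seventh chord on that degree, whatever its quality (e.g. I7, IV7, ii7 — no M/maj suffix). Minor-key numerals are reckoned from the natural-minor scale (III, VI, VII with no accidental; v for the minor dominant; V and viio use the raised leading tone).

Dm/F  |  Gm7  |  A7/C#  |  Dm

i6 - iv7 - V65 - i

Dm/F: root D is the tonic; minor triad there is i6.
Gm7: root G is the subdominant; minor seventh chord there is iv7.
A7/C#: dominant seventh chord on A = scale degree 5 → V65.
Dm has root D, degree 1 in D minor, so i.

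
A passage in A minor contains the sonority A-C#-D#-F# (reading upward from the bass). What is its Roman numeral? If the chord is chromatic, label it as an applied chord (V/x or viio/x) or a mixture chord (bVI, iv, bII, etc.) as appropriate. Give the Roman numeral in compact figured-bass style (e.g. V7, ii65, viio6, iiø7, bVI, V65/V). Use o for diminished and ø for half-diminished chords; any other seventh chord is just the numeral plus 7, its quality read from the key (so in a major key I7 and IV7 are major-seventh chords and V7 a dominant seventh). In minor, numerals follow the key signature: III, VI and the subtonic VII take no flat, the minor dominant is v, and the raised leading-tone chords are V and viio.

The pitches D#-F#-A-C# form a half-diminished seventh chord rooted on D#.
D# sits a half step below E (V in A minor); a diminished chord there is the applied leading-tone chord of V.
With A in the bass the chord is in second inversion, so the figured bass is 43.

viiø43/V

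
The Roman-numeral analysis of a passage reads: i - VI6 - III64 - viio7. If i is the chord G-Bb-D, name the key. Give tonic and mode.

The anchor chord is a minor triad on G, labeled i.
If G is scale degree 1 and the mode makes that degree carry a minor triad, the tonic is G and the mode is minor.

G minor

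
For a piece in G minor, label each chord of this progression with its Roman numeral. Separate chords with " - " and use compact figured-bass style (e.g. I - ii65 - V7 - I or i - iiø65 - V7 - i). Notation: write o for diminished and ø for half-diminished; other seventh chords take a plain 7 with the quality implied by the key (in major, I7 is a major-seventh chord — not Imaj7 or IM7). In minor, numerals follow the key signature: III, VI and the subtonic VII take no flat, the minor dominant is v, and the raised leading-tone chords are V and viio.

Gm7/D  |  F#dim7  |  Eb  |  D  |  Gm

i43 - viio7 - VI - V - i

Gm7/D: minor seventh chord on G = scale degree 1 → i43.
F#dim7 has root F#, degree 7 in G minor, so viio7.
Eb: root Eb is the submediant; major triad there is VI.
D: root D is the dominant; major triad there is V.
Gm: minor triad on G = scale degree 1 → i.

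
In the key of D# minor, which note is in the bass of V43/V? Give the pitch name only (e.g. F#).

B#

The applied chord V43/V is rooted on E#: E#-G##-B#-D#.
The figure 43 means second inversion — the fifth is in the bass.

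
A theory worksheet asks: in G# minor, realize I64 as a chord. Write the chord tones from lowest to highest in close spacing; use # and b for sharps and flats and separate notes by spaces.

D# G# B#

I64 is the major tonic (Picardy third), borrowed from the parallel major. In G# minor that root is G#.
So the chord is G#-B#-D#, a major triad.
With the 64 figure the chord is in second inversion; from the bass D# upward in close position it reads D#-G#-B#.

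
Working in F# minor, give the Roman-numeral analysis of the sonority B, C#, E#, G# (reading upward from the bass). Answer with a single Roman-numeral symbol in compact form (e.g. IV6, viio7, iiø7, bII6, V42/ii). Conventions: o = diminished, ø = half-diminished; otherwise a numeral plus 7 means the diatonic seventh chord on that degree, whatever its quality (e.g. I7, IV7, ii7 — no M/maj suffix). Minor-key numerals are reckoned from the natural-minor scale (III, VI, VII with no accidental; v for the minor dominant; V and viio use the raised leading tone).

V42

Stacked in thirds the chord is C#-E#-G#-B: a dominant seventh chord on C#.
C# is scale degree 5 in F# minor, and a dominant seventh chord on that degree is written V7.
With B in the bass the chord is in third inversion, so the figured bass is 42.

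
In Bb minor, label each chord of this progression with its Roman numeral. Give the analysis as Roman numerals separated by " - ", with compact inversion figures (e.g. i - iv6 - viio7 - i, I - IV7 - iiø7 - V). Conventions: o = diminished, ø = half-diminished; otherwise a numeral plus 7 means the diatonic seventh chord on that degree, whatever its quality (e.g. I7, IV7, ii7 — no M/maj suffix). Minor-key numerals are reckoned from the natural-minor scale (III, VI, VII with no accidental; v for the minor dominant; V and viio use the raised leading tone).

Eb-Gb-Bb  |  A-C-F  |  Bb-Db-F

iv - V6 - i

Eb-Gb-Bb: root Eb is the subdominant; minor triad there is iv.
A-C-F: root F is the dominant; major triad there is V6.
Bb-Db-F has root Bb, degree 1 in Bb minor, so i.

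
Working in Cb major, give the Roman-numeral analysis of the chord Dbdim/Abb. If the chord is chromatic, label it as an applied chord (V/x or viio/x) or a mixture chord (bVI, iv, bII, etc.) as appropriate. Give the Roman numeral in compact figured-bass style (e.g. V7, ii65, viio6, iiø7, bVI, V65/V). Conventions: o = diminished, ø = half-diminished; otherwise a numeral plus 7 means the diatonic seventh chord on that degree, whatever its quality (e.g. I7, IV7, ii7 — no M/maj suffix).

The pitches Db-Fb-Abb form a diminished triad rooted on Db.
Db is the second degree of Cb major. This is the diminished supertonic triad, borrowed from the parallel minor.
With Abb in the bass the chord is in second inversion, so the figured bass is 64.

iio64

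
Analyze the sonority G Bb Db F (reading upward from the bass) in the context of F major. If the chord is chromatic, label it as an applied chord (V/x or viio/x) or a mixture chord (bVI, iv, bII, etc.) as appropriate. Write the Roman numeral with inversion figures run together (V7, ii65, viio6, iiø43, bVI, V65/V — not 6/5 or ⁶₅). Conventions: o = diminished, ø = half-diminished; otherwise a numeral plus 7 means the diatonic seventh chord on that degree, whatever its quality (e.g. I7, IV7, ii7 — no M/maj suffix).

Stacked in thirds the chord is G-Bb-Db-F: a half-diminished seventh chord on G.
G is the second degree of F major. This is the half-diminished supertonic seventh, borrowed from the parallel minor.

iiø7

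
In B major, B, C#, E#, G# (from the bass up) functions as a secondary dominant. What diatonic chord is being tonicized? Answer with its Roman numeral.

V

The chord is a dominant seventh chord on C#.
A dominant resolves down a perfect fifth: C# → F#. In B major, F# is scale degree 5, i.e. V.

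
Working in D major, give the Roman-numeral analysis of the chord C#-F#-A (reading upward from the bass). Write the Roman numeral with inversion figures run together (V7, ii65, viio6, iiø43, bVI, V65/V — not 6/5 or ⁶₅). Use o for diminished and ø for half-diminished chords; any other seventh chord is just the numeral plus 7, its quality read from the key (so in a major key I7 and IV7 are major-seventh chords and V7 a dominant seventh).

The pitches F#-A-C# form a minor triad rooted on F#.
In D major, F# is the mediant; the diatonic minor triad there is iii.
With C# in the bass the chord is in second inversion, so the figured bass is 64.

iii64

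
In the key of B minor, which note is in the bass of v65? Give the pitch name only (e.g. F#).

A

v in B minor has root F#; the chord is F#-A-C#-E.
The figure 65 means first inversion — the third is in the bass.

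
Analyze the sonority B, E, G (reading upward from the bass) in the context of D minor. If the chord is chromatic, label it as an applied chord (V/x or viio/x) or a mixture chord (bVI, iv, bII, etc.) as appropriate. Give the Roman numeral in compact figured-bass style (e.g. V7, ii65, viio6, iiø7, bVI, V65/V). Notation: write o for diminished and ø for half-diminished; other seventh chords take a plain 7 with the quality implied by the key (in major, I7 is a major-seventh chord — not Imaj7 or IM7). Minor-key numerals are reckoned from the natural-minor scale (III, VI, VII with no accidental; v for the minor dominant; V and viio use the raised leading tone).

ii64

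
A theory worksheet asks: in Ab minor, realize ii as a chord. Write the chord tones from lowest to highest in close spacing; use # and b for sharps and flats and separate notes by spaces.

ii is the minor supertonic, borrowed from the parallel major (the Dorian ii). In Ab minor that root is Bb.
So the chord is Bb-Db-F, a minor triad.

Bb Db F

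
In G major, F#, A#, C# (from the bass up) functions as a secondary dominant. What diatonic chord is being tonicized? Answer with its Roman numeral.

The chord is a major triad on F#.
A dominant resolves down a perfect fifth: F# → B. In G major, B is scale degree 3, i.e. iii.

iii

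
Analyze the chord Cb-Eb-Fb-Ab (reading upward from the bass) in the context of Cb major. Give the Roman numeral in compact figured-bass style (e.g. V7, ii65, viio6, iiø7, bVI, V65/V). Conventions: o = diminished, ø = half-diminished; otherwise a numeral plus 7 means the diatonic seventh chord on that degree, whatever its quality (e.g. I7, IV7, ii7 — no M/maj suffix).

IV43

Stacked in thirds the chord is Fb-Ab-Cb-Eb: a major seventh chord on Fb.
Fb is scale degree 4 in Cb major, and a major seventh chord on that degree is written IV7.
With Cb in the bass the chord is in second inversion, so the figured bass is 43.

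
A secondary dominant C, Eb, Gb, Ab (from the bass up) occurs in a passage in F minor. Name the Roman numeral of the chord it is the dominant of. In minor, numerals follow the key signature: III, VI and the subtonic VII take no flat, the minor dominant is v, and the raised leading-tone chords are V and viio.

The chord is a dominant seventh chord on Ab.
A dominant resolves down a perfect fifth: Ab → Db. In F minor, Db is scale degree 6, i.e. VI.

VI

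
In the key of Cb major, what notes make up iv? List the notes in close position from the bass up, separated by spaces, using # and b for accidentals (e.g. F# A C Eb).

Fb Abb Cb

iv is the minor subdominant, borrowed from the parallel minor. In Cb major that root is Fb.
So the chord is Fb-Abb-Cb, a minor triad.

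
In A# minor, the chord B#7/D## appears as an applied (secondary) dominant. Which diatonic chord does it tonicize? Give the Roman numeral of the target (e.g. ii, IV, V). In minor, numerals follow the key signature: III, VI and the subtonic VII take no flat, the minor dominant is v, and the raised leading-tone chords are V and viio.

V

The chord is a dominant seventh chord on B#.
A dominant resolves down a perfect fifth: B# → E#. In A# minor, E# is scale degree 5, i.e. V.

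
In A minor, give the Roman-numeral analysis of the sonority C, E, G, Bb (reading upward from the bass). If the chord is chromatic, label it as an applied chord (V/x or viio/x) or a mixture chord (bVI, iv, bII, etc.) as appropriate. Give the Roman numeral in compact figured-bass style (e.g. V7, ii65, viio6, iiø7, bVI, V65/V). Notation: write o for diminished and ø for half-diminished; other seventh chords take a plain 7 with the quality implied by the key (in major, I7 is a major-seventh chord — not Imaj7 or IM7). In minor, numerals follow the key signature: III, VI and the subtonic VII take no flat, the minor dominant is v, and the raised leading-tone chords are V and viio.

Stacked in thirds the chord is C-E-G-Bb: a dominant seventh chord on C.
C is not a diatonic chord root with this quality in A minor, but it lies a perfect fifth above F (VI), so the chord functions as an applied dominant of VI.

V7/VI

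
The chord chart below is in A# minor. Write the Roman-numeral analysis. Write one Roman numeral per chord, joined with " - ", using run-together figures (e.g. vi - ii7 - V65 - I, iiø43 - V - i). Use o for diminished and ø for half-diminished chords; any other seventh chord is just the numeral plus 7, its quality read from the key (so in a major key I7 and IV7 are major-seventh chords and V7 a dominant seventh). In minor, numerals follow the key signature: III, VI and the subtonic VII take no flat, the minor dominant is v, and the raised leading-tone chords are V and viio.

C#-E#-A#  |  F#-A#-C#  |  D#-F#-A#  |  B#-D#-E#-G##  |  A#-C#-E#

i6 - VI - iv - V43 - i

C#-E#-A#: minor triad on A# = scale degree 1 → i6.
F#-A#-C#: major triad on F# = scale degree 6 → VI.
D#-F#-A#: minor triad on D# = scale degree 4 → iv.
B#-D#-E#-G##: dominant seventh chord on E# = scale degree 5 → V43.
A#-C#-E#: root A# is the tonic; minor triad there is i.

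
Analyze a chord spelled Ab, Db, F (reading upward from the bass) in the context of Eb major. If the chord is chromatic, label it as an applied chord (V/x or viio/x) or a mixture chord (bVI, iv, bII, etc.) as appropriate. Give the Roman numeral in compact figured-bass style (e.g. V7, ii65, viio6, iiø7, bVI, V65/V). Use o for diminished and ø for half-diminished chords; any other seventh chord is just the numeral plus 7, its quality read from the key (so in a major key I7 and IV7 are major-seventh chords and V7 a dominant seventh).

bVII64

The pitches Db-F-Ab form a major triad rooted on Db.
Db is the lowered seventh degree of Eb major (diatonic 7 would be D). This is a major triad on the lowered seventh degree (the subtonic), borrowed from the parallel minor.
With Ab in the bass the chord is in second inversion, so the figured bass is 64.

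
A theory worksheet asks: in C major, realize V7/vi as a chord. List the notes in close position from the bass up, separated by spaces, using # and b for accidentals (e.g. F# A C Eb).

The slash means an applied dominant: we want the dominant of vi. In C major, vi is A minor, and its dominant is built on E.
Building a dominant seventh chord on E gives E-G#-B-D.

E G# B D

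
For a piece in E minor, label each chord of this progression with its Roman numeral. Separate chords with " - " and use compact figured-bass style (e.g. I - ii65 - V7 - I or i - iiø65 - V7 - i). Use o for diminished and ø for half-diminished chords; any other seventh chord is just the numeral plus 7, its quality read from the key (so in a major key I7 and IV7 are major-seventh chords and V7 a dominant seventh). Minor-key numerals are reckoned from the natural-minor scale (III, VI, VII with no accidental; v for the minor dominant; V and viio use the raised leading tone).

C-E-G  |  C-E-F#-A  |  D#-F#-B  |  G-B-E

C-E-G: root C is the submediant; major triad there is VI.
C-E-F#-A: root F# is the supertonic; half-diminished seventh chord there is iiø43.
D#-F#-B: root B is the dominant; major triad there is V6.
G-B-E has root E, degree 1 in E minor, so i6.

VI - iiø43 - V6 - i6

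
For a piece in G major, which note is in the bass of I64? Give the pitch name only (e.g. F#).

I in G major has root G; the chord is G-B-D.
The figure 64 means second inversion — the fifth is in the bass.

D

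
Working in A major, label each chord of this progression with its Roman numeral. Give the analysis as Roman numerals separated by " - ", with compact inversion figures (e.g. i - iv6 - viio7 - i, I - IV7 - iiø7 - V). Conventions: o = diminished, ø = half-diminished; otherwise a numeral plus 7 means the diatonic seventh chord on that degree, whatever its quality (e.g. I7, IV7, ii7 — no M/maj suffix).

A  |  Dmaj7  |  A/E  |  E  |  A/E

I - IV7 - I64 - V - I64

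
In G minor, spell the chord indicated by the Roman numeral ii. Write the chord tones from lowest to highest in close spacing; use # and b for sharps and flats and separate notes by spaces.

A C E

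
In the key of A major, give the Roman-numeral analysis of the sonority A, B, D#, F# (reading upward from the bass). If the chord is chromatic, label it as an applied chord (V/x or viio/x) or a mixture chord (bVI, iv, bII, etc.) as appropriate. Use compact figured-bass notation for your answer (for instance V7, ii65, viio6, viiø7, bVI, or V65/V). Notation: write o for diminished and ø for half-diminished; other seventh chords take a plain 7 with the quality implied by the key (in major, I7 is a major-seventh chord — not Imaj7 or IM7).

V42/V

Stacked in thirds the chord is B-D#-F#-A: a dominant seventh chord on B.
B is not a diatonic chord root with this quality in A major, but it lies a perfect fifth above E (V), so the chord functions as an applied dominant of V.
With A in the bass the chord is in third inversion, so the figured bass is 42.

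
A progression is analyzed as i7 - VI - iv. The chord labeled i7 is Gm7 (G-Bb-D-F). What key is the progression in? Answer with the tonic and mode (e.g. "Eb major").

G minor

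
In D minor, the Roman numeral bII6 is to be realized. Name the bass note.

G

bII in D minor has root Eb; the chord is Eb-G-Bb.
The figure 6 means first inversion — the third is in the bass.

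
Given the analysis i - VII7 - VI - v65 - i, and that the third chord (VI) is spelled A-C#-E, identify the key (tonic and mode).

C# minor

The anchor chord is a major triad on A, labeled VI.
If A is scale degree 6 and the mode makes that degree carry a major triad, the tonic is C# and the mode is minor.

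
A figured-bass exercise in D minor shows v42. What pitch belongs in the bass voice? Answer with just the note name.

v in D minor has root A; the chord is A-C-E-G.
The figure 42 means third inversion — the seventh is in the bass.

G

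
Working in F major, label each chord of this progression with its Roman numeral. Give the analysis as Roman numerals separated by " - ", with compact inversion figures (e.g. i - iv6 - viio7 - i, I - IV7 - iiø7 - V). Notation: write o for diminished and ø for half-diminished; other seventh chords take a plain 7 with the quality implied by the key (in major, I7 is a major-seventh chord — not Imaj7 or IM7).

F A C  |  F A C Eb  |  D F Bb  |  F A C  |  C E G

F-A-C: root F is the tonic; major triad there is I.
F-A-C-Eb is the secondary dominant of IV (dominant seventh chord on F): V7/IV.
D-F-Bb has root Bb, degree 4 in F major, so IV6.
F-A-C has root F, degree 1 in F major, so I.
C-E-G: root C is the dominant; major triad there is V.

I - V7/IV - IV6 - I - V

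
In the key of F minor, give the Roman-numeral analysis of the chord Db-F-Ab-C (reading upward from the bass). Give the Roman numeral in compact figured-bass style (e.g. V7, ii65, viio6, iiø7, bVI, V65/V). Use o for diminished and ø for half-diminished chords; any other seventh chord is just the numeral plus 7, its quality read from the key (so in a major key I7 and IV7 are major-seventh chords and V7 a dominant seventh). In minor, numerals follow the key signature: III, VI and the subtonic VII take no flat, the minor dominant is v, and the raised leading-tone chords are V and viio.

VI7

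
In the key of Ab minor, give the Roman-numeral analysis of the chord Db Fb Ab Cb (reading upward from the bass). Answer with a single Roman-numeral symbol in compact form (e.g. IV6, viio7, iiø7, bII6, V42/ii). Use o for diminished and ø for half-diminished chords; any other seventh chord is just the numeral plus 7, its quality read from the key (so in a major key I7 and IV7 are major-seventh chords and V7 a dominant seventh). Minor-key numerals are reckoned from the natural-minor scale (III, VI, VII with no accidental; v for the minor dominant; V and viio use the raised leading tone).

iv7

Stacked in thirds the chord is Db-Fb-Ab-Cb: a minor seventh chord on Db.
In Ab minor, Db is the subdominant; the diatonic minor seventh chord there is iv7.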